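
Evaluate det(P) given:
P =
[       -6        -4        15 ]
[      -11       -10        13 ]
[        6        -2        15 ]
det(P) = 1002

Expand along row 0 (cofactor expansion): det(P) = a*(e*i - f*h) - b*(d*i - f*g) + c*(d*h - e*g), where the 3×3 is [[a, b, c], [d, e, f], [g, h, i]].
Minor M_00 = (-10)*(15) - (13)*(-2) = -150 + 26 = -124.
Minor M_01 = (-11)*(15) - (13)*(6) = -165 - 78 = -243.
Minor M_02 = (-11)*(-2) - (-10)*(6) = 22 + 60 = 82.
det(P) = (-6)*(-124) - (-4)*(-243) + (15)*(82) = 744 - 972 + 1230 = 1002.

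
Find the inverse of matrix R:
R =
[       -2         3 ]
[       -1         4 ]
det(R) = -5
R⁻¹ =
[     -4/5       3/5 ]
[     -1/5       2/5 ]

For a 2×2 matrix R = [[a, b], [c, d]] with det(R) ≠ 0, R⁻¹ = (1/det(R)) * [[d, -b], [-c, a]].
det(R) = (-2)*(4) - (3)*(-1) = -8 + 3 = -5.
R⁻¹ = (1/-5) * [[4, -3], [1, -2]].
Dividing each entry by -5 and reducing:
R⁻¹ =
[     -4/5       3/5 ]
[     -1/5       2/5 ]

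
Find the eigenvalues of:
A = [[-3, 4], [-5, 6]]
λ = 1, 2

Solve det(A - λI) = 0. For a 2×2 matrix this is λ² - (trace)λ + det = 0.
trace(A) = -3 + 6 = 3.
det(A) = (-3)*(6) - (4)*(-5) = -18 + 20 = 2.
Characteristic equation: λ² - (3)λ + (2) = 0.
Discriminant: (3)² - 4*(2) = 9 - 8 = 1.
Roots: λ = (3 ± √1) / 2 = 1, 2.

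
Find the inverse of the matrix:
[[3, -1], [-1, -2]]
[[2/7, -1/7], [-1/7, -3/7]]

For [[a,b],[c,d]], inverse = (1/det)·[[d,-b],[-c,a]]
det = 3·-2 - -1·-1 = -7
Inverse = (1/-7)·[[-2, 1], [1, 3]]
        = [[2/7, -1/7], [-1/7, -3/7]]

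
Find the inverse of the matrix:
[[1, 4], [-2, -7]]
[[-7, -4], [2, 1]]

For [[a,b],[c,d]], inverse = (1/det)·[[d,-b],[-c,a]]
det = 1·-7 - 4·-2 = 1
Inverse = (1/1)·[[-7, -4], [2, 1]]
        = [[-7, -4], [2, 1]]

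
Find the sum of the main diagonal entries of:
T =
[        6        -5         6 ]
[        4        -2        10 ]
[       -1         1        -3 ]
tr(T) = 6 - 2 - 3 = 1

The trace of a square matrix is the sum of its diagonal entries.
Diagonal entries of T: T[0][0] = 6, T[1][1] = -2, T[2][2] = -3.
tr(T) = 6 - 2 - 3 = 1.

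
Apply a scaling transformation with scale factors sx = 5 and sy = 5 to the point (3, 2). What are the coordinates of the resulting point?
(15, 10)

Scaling matrix:
[[5, 0], [0, 5]]
Result: (3 × 5, 2 × 5) = (15, 10)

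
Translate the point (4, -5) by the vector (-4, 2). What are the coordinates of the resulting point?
(0, -3)

Translation by (-4, 2):
x' = 4 + -4 = 0
y' = -5 + 2 = -3
Homogeneous matrix: [[1, 0, -4], [0, 1, 2], [0, 0, 1]]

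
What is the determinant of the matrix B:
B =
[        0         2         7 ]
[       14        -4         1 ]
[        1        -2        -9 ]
det(B) = 86

Expand along row 0 (cofactor expansion): det(B) = a*(e*i - f*h) - b*(d*i - f*g) + c*(d*h - e*g), where the 3×3 is [[a, b, c], [d, e, f], [g, h, i]].
Minor M_00 = (-4)*(-9) - (1)*(-2) = 36 + 2 = 38.
Minor M_01 = (14)*(-9) - (1)*(1) = -126 - 1 = -127.
Minor M_02 = (14)*(-2) - (-4)*(1) = -28 + 4 = -24.
det(B) = (0)*(38) - (2)*(-127) + (7)*(-24) = 0 + 254 - 168 = 86.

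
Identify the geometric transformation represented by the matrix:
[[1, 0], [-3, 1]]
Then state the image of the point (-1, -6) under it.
vertical shear with factor -3; image of (-1, -6) is (-1, -3)

The matrix [[1, 0], [k, 1]] sends (x, y) to (x, -3x + y), leaving the x-coordinate fixed: a vertical shear.
The matrix [[1, 0], [-3, 1]] represents: vertical shear with factor -3.
Applying it to (-1, -6): [1·-1 + 0·-6, -3·-1 + 1·-6] = (-1, -3).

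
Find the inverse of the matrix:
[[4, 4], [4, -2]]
[[1/12, 1/6], [1/6, -1/6]]

For [[a,b],[c,d]], inverse = (1/det)·[[d,-b],[-c,a]]
det = 4·-2 - 4·4 = -24
Inverse = (1/-24)·[[-2, -4], [-4, 4]]
        = [[1/12, 1/6], [1/6, -1/6]]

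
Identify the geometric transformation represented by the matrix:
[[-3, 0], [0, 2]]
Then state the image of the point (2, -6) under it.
non-uniform scaling by (-3, 2); image of (2, -6) is (-6, -12)

This is diagonal with distinct entries, so it scales the x-axis by -3 and the y-axis by 2.
The matrix [[-3, 0], [0, 2]] represents: non-uniform scaling by (-3, 2).
Applying it to (2, -6): [-3·2 + 0·-6, 0·2 + 2·-6] = (-6, -12).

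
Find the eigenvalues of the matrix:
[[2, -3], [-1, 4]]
λ = 1 and λ = 5

Characteristic equation: det(A - λI) = 0
λ² - (trace)λ + (det) = 0
λ² - (6)λ + (5) = 0
λ² - 6λ + 5 = 0
Solving: λ = 1, 5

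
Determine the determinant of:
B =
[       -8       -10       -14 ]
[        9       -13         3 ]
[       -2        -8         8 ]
det(B) = 2792

Expand along row 0 (cofactor expansion): det(B) = a*(e*i - f*h) - b*(d*i - f*g) + c*(d*h - e*g), where the 3×3 is [[a, b, c], [d, e, f], [g, h, i]].
Minor M_00 = (-13)*(8) - (3)*(-8) = -104 + 24 = -80.
Minor M_01 = (9)*(8) - (3)*(-2) = 72 + 6 = 78.
Minor M_02 = (9)*(-8) - (-13)*(-2) = -72 - 26 = -98.
det(B) = (-8)*(-80) - (-10)*(78) + (-14)*(-98) = 640 + 780 + 1372 = 2792.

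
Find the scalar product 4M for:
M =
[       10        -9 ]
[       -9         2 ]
4M =
[       40       -36 ]
[      -36         8 ]

Scalar multiplication is elementwise: (4M)[i][j] = 4 * M[i][j].
  (4M)[0][0] = 4 * (10) = 40
  (4M)[0][1] = 4 * (-9) = -36
  (4M)[1][0] = 4 * (-9) = -36
  (4M)[1][1] = 4 * (2) = 8
4M =
[       40       -36 ]
[      -36         8 ]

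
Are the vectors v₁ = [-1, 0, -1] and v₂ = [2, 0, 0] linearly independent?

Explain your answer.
Yes, linearly independent

Two vectors are linearly dependent iff one is a scalar multiple of the other.
No single scalar k satisfies v₂ = k·v₁ (the ratios of corresponding entries disagree), so v₁ and v₂ are linearly independent.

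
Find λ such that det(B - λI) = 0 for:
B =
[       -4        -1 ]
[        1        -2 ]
λ = -3, -3

Solve det(B - λI) = 0. For a 2×2 matrix the characteristic equation is λ² - (trace)λ + det = 0.
trace(B) = a + d = -4 - 2 = -6.
det(B) = a*d - b*c = (-4)*(-2) - (-1)*(1) = 8 + 1 = 9.
Characteristic equation: λ² - (-6)λ + (9) = 0.
Discriminant = (-6)² - 4*(9) = 36 - 36 = 0.
λ = (-6 ± √0) / 2 = (-6 ± 0) / 2 = -3, -3.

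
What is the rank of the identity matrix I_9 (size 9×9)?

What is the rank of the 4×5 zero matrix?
rank(I_9) = 9, rank(0) = 0

The identity I_9 has 9 columns that are the standard basis vectors e_1, …, e_9. These are linearly independent, so all 9 columns are pivots and rank(I_9) = 9.
The 4×5 zero matrix has every entry zero, so every row is the zero row and there are no pivots; rank(0) = 0.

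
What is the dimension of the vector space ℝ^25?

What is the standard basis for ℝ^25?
Dimension = 25; standard basis = {e_1, e_2, e_3, …, e_25}

ℝ^25 is the space of 25-tuples of real numbers; its dimension is 25.
The standard basis consists of 25 vectors: e_1, e_2, e_3, …, e_25, where e_i is the vector with 1 in position i and 0 elsewhere.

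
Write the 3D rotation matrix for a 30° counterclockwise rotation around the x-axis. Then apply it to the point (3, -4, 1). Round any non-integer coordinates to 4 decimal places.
R = [[1, 0, 0], [0, √3/2, -1/2], [0, 1/2, √3/2]]; R·(3, -4, 1) = (3.0000, -3.9641, -1.1340)

Rotation matrix for 30° around x-axis:
cos(30°) = √3/2, sin(30°) = 1/2
R = [[1, 0, 0], [0, √3/2, -1/2], [0, 1/2, √3/2]]
Apply to (3, -4, 1): R·[3, -4, 1]ᵀ = (3.0000, -3.9641, -1.1340)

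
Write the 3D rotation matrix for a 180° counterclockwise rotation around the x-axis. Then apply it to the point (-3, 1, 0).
R = [[1, 0, 0], [0, -1, 0], [0, 0, -1]]; R·(-3, 1, 0) = (-3, -1, 0)

Rotation matrix for 180° around x-axis:
cos(180°) = -1, sin(180°) = 0
R = [[1, 0, 0], [0, -1, 0], [0, 0, -1]]
Apply to (-3, 1, 0): R·[-3, 1, 0]ᵀ = (-3, -1, 0)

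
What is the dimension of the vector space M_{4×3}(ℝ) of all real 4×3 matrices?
Dimension = 12

A real 4×3 matrix is determined by its 4·3 = 12 independent entries.
A standard basis is {E_ij : 1 ≤ i ≤ 4, 1 ≤ j ≤ 3}, where E_ij has a 1 in position (i, j) and 0 elsewhere — there are 12 such matrices, and they are linearly independent and span M_{4×3}(ℝ).
Therefore dim(M_{4×3}(ℝ)) = 12.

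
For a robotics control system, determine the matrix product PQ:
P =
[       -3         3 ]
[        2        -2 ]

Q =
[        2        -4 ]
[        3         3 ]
PQ =
[        3        21 ]
[       -2       -14 ]

Matrix multiplication: (PQ)[i][j] = sum over k of P[i][k] * Q[k][j].
  (PQ)[0][0] = (-3)*(2) + (3)*(3) = 3
  (PQ)[0][1] = (-3)*(-4) + (3)*(3) = 21
  (PQ)[1][0] = (2)*(2) + (-2)*(3) = -2
  (PQ)[1][1] = (2)*(-4) + (-2)*(3) = -14
PQ =
[        3        21 ]
[       -2       -14 ]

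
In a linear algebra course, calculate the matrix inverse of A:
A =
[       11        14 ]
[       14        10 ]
det(A) = -86
A⁻¹ =
[    -5/43      7/43 ]
[     7/43    -11/86 ]

For a 2×2 matrix A = [[a, b], [c, d]] with det(A) ≠ 0, A⁻¹ = (1/det(A)) * [[d, -b], [-c, a]].
det(A) = (11)*(10) - (14)*(14) = 110 - 196 = -86.
A⁻¹ = (1/-86) * [[10, -14], [-14, 11]].
Dividing each entry by -86 and reducing:
A⁻¹ =
[    -5/43      7/43 ]
[     7/43    -11/86 ]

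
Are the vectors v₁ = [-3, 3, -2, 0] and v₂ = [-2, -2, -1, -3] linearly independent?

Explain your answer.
Yes, linearly independent

Two vectors are linearly dependent iff one is a scalar multiple of the other.
No single scalar k satisfies v₂ = k·v₁ (the ratios of corresponding entries disagree), so v₁ and v₂ are linearly independent.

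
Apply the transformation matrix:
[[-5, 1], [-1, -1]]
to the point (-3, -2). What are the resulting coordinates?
(13, 5)

Matrix multiplication:
[[-5, 1], [-1, -1]] × [-3, -2]ᵀ
= [-5×-3 + 1×-2, -1×-3 + -1×-2]ᵀ
= [13.0000, 5.0000]ᵀ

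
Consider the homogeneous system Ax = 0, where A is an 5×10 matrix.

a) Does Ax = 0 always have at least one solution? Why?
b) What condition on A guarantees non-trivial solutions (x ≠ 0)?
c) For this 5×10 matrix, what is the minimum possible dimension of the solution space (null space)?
a) Yes, x = 0 is always a solution. b) When A has linearly dependent columns (rank < n). c) Minimum nullity = 5.

a) x = 0 satisfies A·0 = 0, so the zero vector is always a solution.
b) Non-trivial solutions exist iff the columns of A are linearly dependent, equivalently rank(A) < n (the number of columns).
c) By rank-nullity, rank(A) + nullity(A) = n = 10. Since A has only 5 rows, rank(A) ≤ 5, so nullity(A) ≥ 10 - 5 = 5.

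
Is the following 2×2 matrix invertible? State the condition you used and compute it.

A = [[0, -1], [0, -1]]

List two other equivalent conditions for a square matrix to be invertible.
No, not invertible; det(A) = 0 (two rows are equal, so the rows are linearly dependent). Equivalent conditions (failing for this A): rank(A) < 2; Ax = 0 has non-trivial solutions; 0 is an eigenvalue; the columns are linearly dependent.

To check invertibility, compute det(A).
In this matrix, row 0 and the last row are identical, so one row is a scalar multiple of another and the rows are linearly dependent.
A matrix with linearly dependent rows has det = 0 and is not invertible.
Equivalent failed conditions:
- rank(A) < 2.
- Ax = 0 has non-trivial solutions.
- 0 is an eigenvalue.
- The columns are linearly dependent.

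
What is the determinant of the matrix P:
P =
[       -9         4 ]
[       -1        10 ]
det(P) = -86

For a 2×2 matrix [[a, b], [c, d]], det = a*d - b*c.
det(P) = (-9)*(10) - (4)*(-1) = -90 + 4 = -86.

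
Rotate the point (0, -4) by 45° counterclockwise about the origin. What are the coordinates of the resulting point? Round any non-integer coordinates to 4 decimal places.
(2.8284, -2.8284)

Rotation matrix R(θ) = [[cos θ, -sin θ], [sin θ, cos θ]]; for θ = 45°:
R = [[√2/2, -√2/2], [√2/2, √2/2]]
Result: R × [0, -4]ᵀ = [√2/2·0 + (-√2/2)·-4, √2/2·0 + (√2/2)·-4]ᵀ = (2.8284, -2.8284)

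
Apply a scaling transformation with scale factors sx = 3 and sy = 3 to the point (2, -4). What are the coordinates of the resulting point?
(6, -12)

Scaling matrix:
[[3, 0], [0, 3]]
Result: (2 × 3, -4 × 3) = (6, -12)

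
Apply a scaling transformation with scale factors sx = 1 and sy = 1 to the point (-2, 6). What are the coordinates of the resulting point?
(-2, 6)

Scaling matrix:
[[1, 0], [0, 1]]
Result: (-2 × 1, 6 × 1) = (-2, 6)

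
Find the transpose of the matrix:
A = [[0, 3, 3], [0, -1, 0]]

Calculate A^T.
[[0, 0], [3, -1], [3, 0]]

The transpose sends entry (i,j) to (j,i); rows become columns.
Row 0 of A: [0, 3, 3] -> column 0 of A^T.
Row 1 of A: [0, -1, 0] -> column 1 of A^T.
A^T = [[0, 0], [3, -1], [3, 0]]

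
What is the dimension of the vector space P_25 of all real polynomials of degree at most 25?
Dimension = 26

A polynomial of degree at most 25 can be written as a₀ + a₁x + a₂x² + … + a_25x^25, with 26 free coefficients a₀, …, a_25.
The set {1, x, x², …, x^25} is a basis: it spans P_25 (every such polynomial is a linear combination of these) and is linearly independent (a polynomial is zero iff all its coefficients are zero).
Therefore dim(P_25) = 25 + 1 = 26.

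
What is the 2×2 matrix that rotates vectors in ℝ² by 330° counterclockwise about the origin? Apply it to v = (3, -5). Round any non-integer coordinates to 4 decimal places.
R = [[√3/2, 1/2], [-1/2, √3/2]]; R·v = (0.0981, -5.8301)

A counterclockwise rotation by angle θ in ℝ² has matrix R(θ) = [[cos θ, -sin θ], [sin θ, cos θ]].
For θ = 330°: cos θ = √3/2, sin θ = -1/2.
R(330°) = [[√3/2, 1/2], [-1/2, √3/2]].
R·v = [√3/2·3 + (1/2)·-5, -1/2·3 + √3/2·-5] = (0.0981, -5.8301).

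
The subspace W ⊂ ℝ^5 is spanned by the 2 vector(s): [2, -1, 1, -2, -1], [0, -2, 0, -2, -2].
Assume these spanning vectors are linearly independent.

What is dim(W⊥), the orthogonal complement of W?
dim(W⊥) = 3

For any subspace W of ℝ^n, dim(W) + dim(W⊥) = n (the whole-space dimension).
Here the given 2 vectors are linearly independent, so dim(W) = 2.
Thus dim(W⊥) = n - dim(W) = 5 - 2 = 3.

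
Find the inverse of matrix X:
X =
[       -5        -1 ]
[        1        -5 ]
det(X) = 26
X⁻¹ =
[    -5/26      1/26 ]
[    -1/26     -5/26 ]

For a 2×2 matrix X = [[a, b], [c, d]] with det(X) ≠ 0, X⁻¹ = (1/det(X)) * [[d, -b], [-c, a]].
det(X) = (-5)*(-5) - (-1)*(1) = 25 + 1 = 26.
X⁻¹ = (1/26) * [[-5, 1], [-1, -5]].
Dividing each entry by 26 and reducing:
X⁻¹ =
[    -5/26      1/26 ]
[    -1/26     -5/26 ]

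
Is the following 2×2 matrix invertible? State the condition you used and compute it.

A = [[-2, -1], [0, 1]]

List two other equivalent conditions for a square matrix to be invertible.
Yes, invertible; det(A) = -2 ≠ 0. Equivalent conditions: rank(A) = 2; Ax = 0 has only the trivial solution; 0 is not an eigenvalue; the columns of A are linearly independent.

To check invertibility, compute det(A).
The given matrix is triangular, so det(A) equals the product of its diagonal entries = -2 ≠ 0.
Since det(A) ≠ 0, A is invertible.
Equivalent conditions for a square matrix A to be invertible:
- rank(A) = 2 (full rank).
- The homogeneous system Ax = 0 has only the trivial solution x = 0.
- 0 is not an eigenvalue of A.
- The columns (equivalently rows) of A are linearly independent.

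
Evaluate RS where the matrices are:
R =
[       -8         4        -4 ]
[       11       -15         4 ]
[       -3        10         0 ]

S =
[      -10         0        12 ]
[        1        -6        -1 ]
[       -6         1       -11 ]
RS =
[      108       -28       -56 ]
[     -149        94       103 ]
[       40       -60       -46 ]

Matrix multiplication: (RS)[i][j] = sum over k of R[i][k] * S[k][j].
  (RS)[0][0] = (-8)*(-10) + (4)*(1) + (-4)*(-6) = 108
  (RS)[0][1] = (-8)*(0) + (4)*(-6) + (-4)*(1) = -28
  (RS)[0][2] = (-8)*(12) + (4)*(-1) + (-4)*(-11) = -56
  (RS)[1][0] = (11)*(-10) + (-15)*(1) + (4)*(-6) = -149
  (RS)[1][1] = (11)*(0) + (-15)*(-6) + (4)*(1) = 94
  (RS)[1][2] = (11)*(12) + (-15)*(-1) + (4)*(-11) = 103
  (RS)[2][0] = (-3)*(-10) + (10)*(1) + (0)*(-6) = 40
  (RS)[2][1] = (-3)*(0) + (10)*(-6) + (0)*(1) = -60
  (RS)[2][2] = (-3)*(12) + (10)*(-1) + (0)*(-11) = -46
RS =
[      108       -28       -56 ]
[     -149        94       103 ]
[       40       -60       -46 ]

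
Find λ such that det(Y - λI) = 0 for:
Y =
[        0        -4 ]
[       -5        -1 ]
λ = -5, 4

Solve det(Y - λI) = 0. For a 2×2 matrix the characteristic equation is λ² - (trace)λ + det = 0.
trace(Y) = a + d = 0 - 1 = -1.
det(Y) = a*d - b*c = (0)*(-1) - (-4)*(-5) = 0 - 20 = -20.
Characteristic equation: λ² - (-1)λ + (-20) = 0.
Discriminant = (-1)² - 4*(-20) = 1 + 80 = 81.
λ = (-1 ± √81) / 2 = (-1 ± 9) / 2 = -5, 4.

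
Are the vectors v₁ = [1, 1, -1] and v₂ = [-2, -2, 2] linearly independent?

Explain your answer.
No, linearly dependent (v₂ = -2·v₁)

Check whether there is a scalar k with v₂ = k·v₁.
Comparing components, k = -2 satisfies -2·[1, 1, -1] = [-2, -2, 2].
Since v₂ is a scalar multiple of v₁, the two vectors are linearly dependent.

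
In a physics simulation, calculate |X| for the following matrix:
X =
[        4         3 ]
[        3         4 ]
det(X) = 7

For a 2×2 matrix [[a, b], [c, d]], det = a*d - b*c.
det(X) = (4)*(4) - (3)*(3) = 16 - 9 = 7.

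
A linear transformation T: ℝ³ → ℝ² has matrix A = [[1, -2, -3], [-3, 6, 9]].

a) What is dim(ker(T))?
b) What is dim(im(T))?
dim(ker) = 2, dim(im) = 1

Observe that row 2 = -3 × row 1 (so the rows are linearly dependent).
Thus rank(A) = 1 (only one linearly independent row).
dim(im(T)) = rank(A) = 1.
By the rank-nullity theorem applied to T: ℝ³ → ℝ², rank(A) + nullity(A) = 3 (the domain dimension), so dim(ker(T)) = 3 - 1 = 2.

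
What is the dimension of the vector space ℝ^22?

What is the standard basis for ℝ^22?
Dimension = 22; standard basis = {e_1, e_2, e_3, …, e_22}

ℝ^22 is the space of 22-tuples of real numbers; its dimension is 22.
The standard basis consists of 22 vectors: e_1, e_2, e_3, …, e_22, where e_i is the vector with 1 in position i and 0 elsewhere.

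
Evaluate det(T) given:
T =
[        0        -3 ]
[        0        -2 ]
det(T) = 0

For a 2×2 matrix [[a, b], [c, d]], det = a*d - b*c.
det(T) = (0)*(-2) - (-3)*(0) = 0 - 0 = 0.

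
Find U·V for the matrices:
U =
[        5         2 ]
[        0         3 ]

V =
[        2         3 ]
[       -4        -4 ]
UV =
[        2         7 ]
[      -12       -12 ]

Matrix multiplication: (UV)[i][j] = sum over k of U[i][k] * V[k][j].
  (UV)[0][0] = (5)*(2) + (2)*(-4) = 2
  (UV)[0][1] = (5)*(3) + (2)*(-4) = 7
  (UV)[1][0] = (0)*(2) + (3)*(-4) = -12
  (UV)[1][1] = (0)*(3) + (3)*(-4) = -12
UV =
[        2         7 ]
[      -12       -12 ]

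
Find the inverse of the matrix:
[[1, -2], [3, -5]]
[[-5, 2], [-3, 1]]

For [[a,b],[c,d]], inverse = (1/det)·[[d,-b],[-c,a]]
det = 1·-5 - -2·3 = 1
Inverse = (1/1)·[[-5, 2], [-3, 1]]
        = [[-5, 2], [-3, 1]]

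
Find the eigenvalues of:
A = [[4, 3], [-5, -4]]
λ = -1, 1

Solve det(A - λI) = 0. For a 2×2 matrix this is λ² - (trace)λ + det = 0.
trace(A) = 4 - 4 = 0.
det(A) = (4)*(-4) - (3)*(-5) = -16 + 15 = -1.
Characteristic equation: λ² - (0)λ + (-1) = 0.
Discriminant: (0)² - 4*(-1) = 0 + 4 = 4.
Roots: λ = (0 ± √4) / 2 = -1, 1.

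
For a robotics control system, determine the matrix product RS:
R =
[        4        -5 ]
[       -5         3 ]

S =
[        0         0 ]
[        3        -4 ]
RS =
[      -15        20 ]
[        9       -12 ]

Matrix multiplication: (RS)[i][j] = sum over k of R[i][k] * S[k][j].
  (RS)[0][0] = (4)*(0) + (-5)*(3) = -15
  (RS)[0][1] = (4)*(0) + (-5)*(-4) = 20
  (RS)[1][0] = (-5)*(0) + (3)*(3) = 9
  (RS)[1][1] = (-5)*(0) + (3)*(-4) = -12
RS =
[      -15        20 ]
[        9       -12 ]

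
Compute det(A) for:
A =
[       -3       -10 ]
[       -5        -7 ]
det(A) = -29

For a 2×2 matrix [[a, b], [c, d]], det = a*d - b*c.
det(A) = (-3)*(-7) - (-10)*(-5) = 21 - 50 = -29.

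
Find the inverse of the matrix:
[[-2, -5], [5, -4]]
[[-4/33, 5/33], [-5/33, -2/33]]

For [[a,b],[c,d]], inverse = (1/det)·[[d,-b],[-c,a]]
det = -2·-4 - -5·5 = 33
Inverse = (1/33)·[[-4, 5], [-5, -2]]
        = [[-4/33, 5/33], [-5/33, -2/33]]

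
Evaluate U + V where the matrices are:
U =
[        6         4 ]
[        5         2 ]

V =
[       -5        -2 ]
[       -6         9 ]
U + V =
[        1         2 ]
[       -1        11 ]

Matrix addition is elementwise: (U+V)[i][j] = U[i][j] + V[i][j].
  (U+V)[0][0] = (6) + (-5) = 1
  (U+V)[0][1] = (4) + (-2) = 2
  (U+V)[1][0] = (5) + (-6) = -1
  (U+V)[1][1] = (2) + (9) = 11
U + V =
[        1         2 ]
[       -1        11 ]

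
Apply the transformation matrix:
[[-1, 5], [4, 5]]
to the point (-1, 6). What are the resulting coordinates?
(31, 26)

Matrix multiplication:
[[-1, 5], [4, 5]] × [-1, 6]ᵀ
= [-1×-1 + 5×6, 4×-1 + 5×6]ᵀ
= [31.0000, 26.0000]ᵀ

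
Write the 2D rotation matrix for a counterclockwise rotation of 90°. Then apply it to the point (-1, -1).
R = [[0, -1], [1, 0]]; R·(-1, -1) = (1, -1)

Rotation matrix formula: R(θ) = [[cos θ, -sin θ], [sin θ, cos θ]]
For θ = 90°:
cos(90°) = 0
sin(90°) = 1
R = [[0, -1], [1, 0]]
Apply to (-1, -1): [0·-1 + (-1)·-1, 1·-1 + 0·-1] = (1, -1)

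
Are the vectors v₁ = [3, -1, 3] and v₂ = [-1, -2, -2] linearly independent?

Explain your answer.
Yes, linearly independent

Two vectors are linearly dependent iff one is a scalar multiple of the other.
No single scalar k satisfies v₂ = k·v₁ (the ratios of corresponding entries disagree), so v₁ and v₂ are linearly independent.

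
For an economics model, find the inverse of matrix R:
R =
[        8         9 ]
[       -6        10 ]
det(R) = 134
R⁻¹ =
[     5/67    -9/134 ]
[     3/67      4/67 ]

For a 2×2 matrix R = [[a, b], [c, d]] with det(R) ≠ 0, R⁻¹ = (1/det(R)) * [[d, -b], [-c, a]].
det(R) = (8)*(10) - (9)*(-6) = 80 + 54 = 134.
R⁻¹ = (1/134) * [[10, -9], [6, 8]].
Dividing each entry by 134 and reducing:
R⁻¹ =
[     5/67    -9/134 ]
[     3/67      4/67 ]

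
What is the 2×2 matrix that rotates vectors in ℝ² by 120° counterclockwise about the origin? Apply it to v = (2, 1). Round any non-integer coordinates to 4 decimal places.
R = [[-1/2, -√3/2], [√3/2, -1/2]]; R·v = (-1.8660, 1.2321)

A counterclockwise rotation by angle θ in ℝ² has matrix R(θ) = [[cos θ, -sin θ], [sin θ, cos θ]].
For θ = 120°: cos θ = -1/2, sin θ = √3/2.
R(120°) = [[-1/2, -√3/2], [√3/2, -1/2]].
R·v = [-1/2·2 + (-√3/2)·1, √3/2·2 + -1/2·1] = (-1.8660, 1.2321).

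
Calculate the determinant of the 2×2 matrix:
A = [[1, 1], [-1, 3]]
4

For A = [[a, b], [c, d]], det(A) = a*d - b*c.
det(A) = (1)*(3) - (1)*(-1) = 3 - -1 = 4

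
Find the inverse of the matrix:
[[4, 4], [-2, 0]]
[[0, -1/2], [1/4, 1/2]]

For [[a,b],[c,d]], inverse = (1/det)·[[d,-b],[-c,a]]
det = 4·0 - 4·-2 = 8
Inverse = (1/8)·[[0, -4], [2, 4]]
        = [[0, -1/2], [1/4, 1/2]]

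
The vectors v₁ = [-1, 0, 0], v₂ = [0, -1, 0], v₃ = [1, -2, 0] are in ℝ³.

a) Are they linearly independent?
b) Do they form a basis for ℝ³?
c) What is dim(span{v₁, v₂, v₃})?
Not independent, not a basis, dim(span) = 2

Check whether v₃ can be written as a linear combination of v₁ and v₂.
v₃ = (-1)·v₁ + (2)·v₂ = [1, -2, 0], so the three vectors are linearly dependent.
Thus they do not form a basis for ℝ³, and dim(span{v₁, v₂, v₃}) = 2 (spanned by v₁ and v₂).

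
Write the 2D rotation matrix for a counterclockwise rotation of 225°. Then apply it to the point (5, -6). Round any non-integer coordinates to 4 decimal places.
R = [[-√2/2, √2/2], [-√2/2, -√2/2]]; R·(5, -6) = (-7.7782, 0.7071)

Rotation matrix formula: R(θ) = [[cos θ, -sin θ], [sin θ, cos θ]]
For θ = 225°:
cos(225°) = -√2/2
sin(225°) = -√2/2
R = [[-√2/2, √2/2], [-√2/2, -√2/2]]
Apply to (5, -6): [-√2/2·5 + (√2/2)·-6, -√2/2·5 + -√2/2·-6] = (-7.7782, 0.7071)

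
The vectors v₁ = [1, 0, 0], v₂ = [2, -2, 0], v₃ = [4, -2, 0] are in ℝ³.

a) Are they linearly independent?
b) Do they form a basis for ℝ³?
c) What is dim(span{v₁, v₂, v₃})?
Not independent, not a basis, dim(span) = 2

Check whether v₃ can be written as a linear combination of v₁ and v₂.
v₃ = (2)·v₁ + (1)·v₂ = [4, -2, 0], so the three vectors are linearly dependent.
Thus they do not form a basis for ℝ³, and dim(span{v₁, v₂, v₃}) = 2 (spanned by v₁ and v₂).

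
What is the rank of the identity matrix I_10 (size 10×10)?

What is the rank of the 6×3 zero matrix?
rank(I_10) = 10, rank(0) = 0

The identity I_10 has 10 columns that are the standard basis vectors e_1, …, e_10. These are linearly independent, so all 10 columns are pivots and rank(I_10) = 10.
The 6×3 zero matrix has every entry zero, so every row is the zero row and there are no pivots; rank(0) = 0.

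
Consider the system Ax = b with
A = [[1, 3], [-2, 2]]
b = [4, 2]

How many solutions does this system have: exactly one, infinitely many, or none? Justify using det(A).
Exactly one solution

Compute det(A) = (1)*(2) - (3)*(-2) = 8.
Because det(A) ≠ 0, A is invertible and Ax = b has a unique solution for every b (here x = A⁻¹ b).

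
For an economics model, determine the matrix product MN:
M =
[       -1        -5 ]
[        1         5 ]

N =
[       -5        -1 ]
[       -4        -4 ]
MN =
[       25        21 ]
[      -25       -21 ]

Matrix multiplication: (MN)[i][j] = sum over k of M[i][k] * N[k][j].
  (MN)[0][0] = (-1)*(-5) + (-5)*(-4) = 25
  (MN)[0][1] = (-1)*(-1) + (-5)*(-4) = 21
  (MN)[1][0] = (1)*(-5) + (5)*(-4) = -25
  (MN)[1][1] = (1)*(-1) + (5)*(-4) = -21
MN =
[       25        21 ]
[      -25       -21 ]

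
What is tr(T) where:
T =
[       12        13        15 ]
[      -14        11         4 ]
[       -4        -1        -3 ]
tr(T) = 12 + 11 - 3 = 20

The trace of a square matrix is the sum of its diagonal entries.
Diagonal entries of T: T[0][0] = 12, T[1][1] = 11, T[2][2] = -3.
tr(T) = 12 + 11 - 3 = 20.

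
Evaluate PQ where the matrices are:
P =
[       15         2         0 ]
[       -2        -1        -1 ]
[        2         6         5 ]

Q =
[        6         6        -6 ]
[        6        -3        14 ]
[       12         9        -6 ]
PQ =
[      102        84       -62 ]
[      -30       -18         4 ]
[      108        39        42 ]

Matrix multiplication: (PQ)[i][j] = sum over k of P[i][k] * Q[k][j].
  (PQ)[0][0] = (15)*(6) + (2)*(6) + (0)*(12) = 102
  (PQ)[0][1] = (15)*(6) + (2)*(-3) + (0)*(9) = 84
  (PQ)[0][2] = (15)*(-6) + (2)*(14) + (0)*(-6) = -62
  (PQ)[1][0] = (-2)*(6) + (-1)*(6) + (-1)*(12) = -30
  (PQ)[1][1] = (-2)*(6) + (-1)*(-3) + (-1)*(9) = -18
  (PQ)[1][2] = (-2)*(-6) + (-1)*(14) + (-1)*(-6) = 4
  (PQ)[2][0] = (2)*(6) + (6)*(6) + (5)*(12) = 108
  (PQ)[2][1] = (2)*(6) + (6)*(-3) + (5)*(9) = 39
  (PQ)[2][2] = (2)*(-6) + (6)*(14) + (5)*(-6) = 42
PQ =
[      102        84       -62 ]
[      -30       -18         4 ]
[      108        39        42 ]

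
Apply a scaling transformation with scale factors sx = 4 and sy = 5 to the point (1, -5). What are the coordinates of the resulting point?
(4, -25)

Scaling matrix:
[[4, 0], [0, 5]]
Result: (1 × 4, -5 × 5) = (4, -25)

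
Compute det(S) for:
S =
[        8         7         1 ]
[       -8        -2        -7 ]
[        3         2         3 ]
det(S) = 75

Expand along row 0 (cofactor expansion): det(S) = a*(e*i - f*h) - b*(d*i - f*g) + c*(d*h - e*g), where the 3×3 is [[a, b, c], [d, e, f], [g, h, i]].
Minor M_00 = (-2)*(3) - (-7)*(2) = -6 + 14 = 8.
Minor M_01 = (-8)*(3) - (-7)*(3) = -24 + 21 = -3.
Minor M_02 = (-8)*(2) - (-2)*(3) = -16 + 6 = -10.
det(S) = (8)*(8) - (7)*(-3) + (1)*(-10) = 64 + 21 - 10 = 75.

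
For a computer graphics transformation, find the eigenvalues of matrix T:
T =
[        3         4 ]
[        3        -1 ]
λ = -3, 5

Solve det(T - λI) = 0. For a 2×2 matrix the characteristic equation is λ² - (trace)λ + det = 0.
trace(T) = a + d = 3 - 1 = 2.
det(T) = a*d - b*c = (3)*(-1) - (4)*(3) = -3 - 12 = -15.
Characteristic equation: λ² - (2)λ + (-15) = 0.
Discriminant = (2)² - 4*(-15) = 4 + 60 = 64.
λ = (2 ± √64) / 2 = (2 ± 8) / 2 = -3, 5.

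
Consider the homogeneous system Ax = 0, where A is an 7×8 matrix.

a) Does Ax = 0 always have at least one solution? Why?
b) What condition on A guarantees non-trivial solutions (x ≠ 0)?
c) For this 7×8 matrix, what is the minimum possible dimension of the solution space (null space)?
a) Yes, x = 0 is always a solution. b) When A has linearly dependent columns (rank < n). c) Minimum nullity = 1.

a) x = 0 satisfies A·0 = 0, so the zero vector is always a solution.
b) Non-trivial solutions exist iff the columns of A are linearly dependent, equivalently rank(A) < n (the number of columns).
c) By rank-nullity, rank(A) + nullity(A) = n = 8. Since A has only 7 rows, rank(A) ≤ 7, so nullity(A) ≥ 8 - 7 = 1.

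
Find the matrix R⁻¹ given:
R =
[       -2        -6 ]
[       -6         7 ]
det(R) = -50
R⁻¹ =
[    -7/50     -3/25 ]
[    -3/25      1/25 ]

For a 2×2 matrix R = [[a, b], [c, d]] with det(R) ≠ 0, R⁻¹ = (1/det(R)) * [[d, -b], [-c, a]].
det(R) = (-2)*(7) - (-6)*(-6) = -14 - 36 = -50.
R⁻¹ = (1/-50) * [[7, 6], [6, -2]].
Dividing each entry by -50 and reducing:
R⁻¹ =
[    -7/50     -3/25 ]
[    -3/25      1/25 ]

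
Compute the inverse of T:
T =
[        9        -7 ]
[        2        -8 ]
det(T) = -58
T⁻¹ =
[     4/29     -7/58 ]
[     1/29     -9/58 ]

For a 2×2 matrix T = [[a, b], [c, d]] with det(T) ≠ 0, T⁻¹ = (1/det(T)) * [[d, -b], [-c, a]].
det(T) = (9)*(-8) - (-7)*(2) = -72 + 14 = -58.
T⁻¹ = (1/-58) * [[-8, 7], [-2, 9]].
Dividing each entry by -58 and reducing:
T⁻¹ =
[     4/29     -7/58 ]
[     1/29     -9/58 ]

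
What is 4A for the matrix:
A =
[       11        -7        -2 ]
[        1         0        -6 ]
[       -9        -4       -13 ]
4A =
[       44       -28        -8 ]
[        4         0       -24 ]
[      -36       -16       -52 ]

Scalar multiplication is elementwise: (4A)[i][j] = 4 * A[i][j].
  (4A)[0][0] = 4 * (11) = 44
  (4A)[0][1] = 4 * (-7) = -28
  (4A)[0][2] = 4 * (-2) = -8
  (4A)[1][0] = 4 * (1) = 4
  (4A)[1][1] = 4 * (0) = 0
  (4A)[1][2] = 4 * (-6) = -24
  (4A)[2][0] = 4 * (-9) = -36
  (4A)[2][1] = 4 * (-4) = -16
  (4A)[2][2] = 4 * (-13) = -52
4A =
[       44       -28        -8 ]
[        4         0       -24 ]
[      -36       -16       -52 ]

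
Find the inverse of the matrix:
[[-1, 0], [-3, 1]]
[[-1, 0], [-3, 1]]

For [[a,b],[c,d]], inverse = (1/det)·[[d,-b],[-c,a]]
det = -1·1 - 0·-3 = -1
Inverse = (1/-1)·[[1, 0], [3, -1]]
        = [[-1, 0], [-3, 1]]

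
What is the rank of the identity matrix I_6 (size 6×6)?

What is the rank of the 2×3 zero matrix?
rank(I_6) = 6, rank(0) = 0

The identity I_6 has 6 columns that are the standard basis vectors e_1, …, e_6. These are linearly independent, so all 6 columns are pivots and rank(I_6) = 6.
The 2×3 zero matrix has every entry zero, so every row is the zero row and there are no pivots; rank(0) = 0.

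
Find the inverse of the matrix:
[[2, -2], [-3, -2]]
[[1/5, -1/5], [-3/10, -1/5]]

For [[a,b],[c,d]], inverse = (1/det)·[[d,-b],[-c,a]]
det = 2·-2 - -2·-3 = -10
Inverse = (1/-10)·[[-2, 2], [3, 2]]
        = [[1/5, -1/5], [-3/10, -1/5]]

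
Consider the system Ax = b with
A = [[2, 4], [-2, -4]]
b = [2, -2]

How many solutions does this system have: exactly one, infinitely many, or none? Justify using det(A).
Infinitely many solutions

det(A) = (2)*(-4) - (4)*(-2) = 0, so A is singular (column 2 is 2 times column 1).
b = [2, -2] = 1 * column 1 of A, so b lies in the column space of A.
A singular matrix whose right-hand side is in its column space gives a 1-parameter family of solutions — infinitely many.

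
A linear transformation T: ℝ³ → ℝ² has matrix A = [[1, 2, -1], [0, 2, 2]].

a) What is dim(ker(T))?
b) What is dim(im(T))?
dim(ker) = 1, dim(im) = 2

The two rows are not scalar multiples of one another (no single k satisfies row 2 = k × row 1), so they are linearly independent.
Thus rank(A) = 2.
dim(im(T)) = rank(A) = 2.
By the rank-nullity theorem applied to T: ℝ³ → ℝ², rank(A) + nullity(A) = 3 (the domain dimension), so dim(ker(T)) = 3 - 2 = 1.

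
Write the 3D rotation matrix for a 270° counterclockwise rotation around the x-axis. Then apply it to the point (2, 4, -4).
R = [[1, 0, 0], [0, 0, 1], [0, -1, 0]]; R·(2, 4, -4) = (2, -4, -4)

Rotation matrix for 270° around x-axis:
cos(270°) = 0, sin(270°) = -1
R = [[1, 0, 0], [0, 0, 1], [0, -1, 0]]
Apply to (2, 4, -4): R·[2, 4, -4]ᵀ = (2, -4, -4)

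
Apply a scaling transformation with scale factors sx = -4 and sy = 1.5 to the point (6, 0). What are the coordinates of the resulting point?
(-24, 0.0)

Scaling matrix:
[[-4, 0], [0, 1.50]]
Result: (6 × -4, 0 × 1.5) = (-24, 0.0)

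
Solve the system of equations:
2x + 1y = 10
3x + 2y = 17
x = 3, y = 4

Use elimination (row reduction):
Equation 1: 2x + 1y = 10.
Equation 2: 3x + 2y = 17.
Multiply Eq1 by 3 and Eq2 by 2: 6x + 3y = 30;  6x + 4y = 34.
Subtract: (1)y = 4, so y = 4.
Back-substitute into Eq1: 2x + 1*(4) = 10, so x = 3.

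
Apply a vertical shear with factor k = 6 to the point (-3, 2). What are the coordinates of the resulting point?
(-3, -16)

Shear matrix for vertical shear with factor k = 6:
[[1, 0], [6, 1]]
Result: (-3, 2) → (-3, -16)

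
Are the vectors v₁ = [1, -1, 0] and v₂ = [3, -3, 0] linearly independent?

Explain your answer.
No, linearly dependent (v₂ = 3·v₁)

Check whether there is a scalar k with v₂ = k·v₁.
Comparing components, k = 3 satisfies 3·[1, -1, 0] = [3, -3, 0].
Since v₂ is a scalar multiple of v₁, the two vectors are linearly dependent.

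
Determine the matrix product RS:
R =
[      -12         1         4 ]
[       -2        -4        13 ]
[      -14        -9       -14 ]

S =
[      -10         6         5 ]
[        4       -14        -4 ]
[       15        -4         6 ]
RS =
[      184      -102       -40 ]
[      199        -8        84 ]
[     -106        98      -118 ]

Matrix multiplication: (RS)[i][j] = sum over k of R[i][k] * S[k][j].
  (RS)[0][0] = (-12)*(-10) + (1)*(4) + (4)*(15) = 184
  (RS)[0][1] = (-12)*(6) + (1)*(-14) + (4)*(-4) = -102
  (RS)[0][2] = (-12)*(5) + (1)*(-4) + (4)*(6) = -40
  (RS)[1][0] = (-2)*(-10) + (-4)*(4) + (13)*(15) = 199
  (RS)[1][1] = (-2)*(6) + (-4)*(-14) + (13)*(-4) = -8
  (RS)[1][2] = (-2)*(5) + (-4)*(-4) + (13)*(6) = 84
  (RS)[2][0] = (-14)*(-10) + (-9)*(4) + (-14)*(15) = -106
  (RS)[2][1] = (-14)*(6) + (-9)*(-14) + (-14)*(-4) = 98
  (RS)[2][2] = (-14)*(5) + (-9)*(-4) + (-14)*(6) = -118
RS =
[      184      -102       -40 ]
[      199        -8        84 ]
[     -106        98      -118 ]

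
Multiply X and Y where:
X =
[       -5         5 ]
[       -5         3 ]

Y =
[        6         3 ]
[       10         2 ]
XY =
[       20        -5 ]
[        0        -9 ]

Matrix multiplication: (XY)[i][j] = sum over k of X[i][k] * Y[k][j].
  (XY)[0][0] = (-5)*(6) + (5)*(10) = 20
  (XY)[0][1] = (-5)*(3) + (5)*(2) = -5
  (XY)[1][0] = (-5)*(6) + (3)*(10) = 0
  (XY)[1][1] = (-5)*(3) + (3)*(2) = -9
XY =
[       20        -5 ]
[        0        -9 ]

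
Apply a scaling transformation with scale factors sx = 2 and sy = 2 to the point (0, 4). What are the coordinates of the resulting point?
(0, 8)

Scaling matrix:
[[2, 0], [0, 2]]
Result: (0 × 2, 4 × 2) = (0, 8)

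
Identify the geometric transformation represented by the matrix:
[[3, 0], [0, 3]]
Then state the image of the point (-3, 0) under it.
uniform scaling by factor 3; image of (-3, 0) is (-9, 0)

This is a diagonal matrix with equal entries 3, so it scales both axes by the same factor 3.
The matrix [[3, 0], [0, 3]] represents: uniform scaling by factor 3.
Applying it to (-3, 0): [3·-3 + 0·0, 0·-3 + 3·0] = (-9, 0).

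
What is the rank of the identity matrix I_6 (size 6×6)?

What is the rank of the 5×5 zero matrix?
rank(I_6) = 6, rank(0) = 0

The identity I_6 has 6 columns that are the standard basis vectors e_1, …, e_6. These are linearly independent, so all 6 columns are pivots and rank(I_6) = 6.
The 5×5 zero matrix has every entry zero, so every row is the zero row and there are no pivots; rank(0) = 0.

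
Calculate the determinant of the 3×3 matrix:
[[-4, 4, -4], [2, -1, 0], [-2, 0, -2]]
16

Expansion along first row:
det = -4·det([[-1,0],[0,-2]]) - 4·det([[2,0],[-2,-2]]) + -4·det([[2,-1],[-2,0]])
    = -4·(-1·-2 - 0·0) - 4·(2·-2 - 0·-2) + -4·(2·0 - -1·-2)
    = -4·2 - 4·-4 + -4·-2
    = -8 + 16 + 8 = 16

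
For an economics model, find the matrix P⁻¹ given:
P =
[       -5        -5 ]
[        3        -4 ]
det(P) = 35
P⁻¹ =
[    -4/35       1/7 ]
[    -3/35      -1/7 ]

For a 2×2 matrix P = [[a, b], [c, d]] with det(P) ≠ 0, P⁻¹ = (1/det(P)) * [[d, -b], [-c, a]].
det(P) = (-5)*(-4) - (-5)*(3) = 20 + 15 = 35.
P⁻¹ = (1/35) * [[-4, 5], [-3, -5]].
Dividing each entry by 35 and reducing:
P⁻¹ =
[    -4/35       1/7 ]
[    -3/35      -1/7 ]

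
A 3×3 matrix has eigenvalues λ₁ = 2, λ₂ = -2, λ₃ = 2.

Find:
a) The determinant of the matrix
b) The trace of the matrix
det = -8, trace = 2

Two standard eigenvalue identities:
- det(A) equals the product of the eigenvalues (counted with multiplicity).
- trace(A) equals the sum of the eigenvalues.
det(A) = (2)*(-2)*(2) = -8.
trace(A) = 2 - 2 + 2 = 2.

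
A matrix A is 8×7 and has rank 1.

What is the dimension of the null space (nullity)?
6

The rank-nullity theorem for an m×n matrix states:
rank(A) + nullity(A) = n (the number of columns).
Here n = 7 and rank(A) = 1, so nullity(A) = 7 - 1 = 6.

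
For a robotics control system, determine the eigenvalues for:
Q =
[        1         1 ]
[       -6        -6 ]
λ = -5, 0

Solve det(Q - λI) = 0. For a 2×2 matrix the characteristic equation is λ² - (trace)λ + det = 0.
trace(Q) = a + d = 1 - 6 = -5.
det(Q) = a*d - b*c = (1)*(-6) - (1)*(-6) = -6 + 6 = 0.
Characteristic equation: λ² - (-5)λ + (0) = 0.
Discriminant = (-5)² - 4*(0) = 25 - 0 = 25.
λ = (-5 ± √25) / 2 = (-5 ± 5) / 2 = -5, 0.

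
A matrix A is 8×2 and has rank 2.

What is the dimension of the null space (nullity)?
0

The rank-nullity theorem for an m×n matrix states:
rank(A) + nullity(A) = n (the number of columns).
Here n = 2 and rank(A) = 2, so nullity(A) = 2 - 2 = 0.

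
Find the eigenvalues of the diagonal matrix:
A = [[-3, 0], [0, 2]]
λ₁ = -3, λ₂ = 2

The characteristic polynomial of A is det(A - λI) = (-3 - λ)(2 - λ) = 0.
The roots are λ = -3 and λ = 2, so the eigenvalues are the diagonal entries.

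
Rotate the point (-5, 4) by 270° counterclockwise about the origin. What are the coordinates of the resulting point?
(4, 5)

Rotation matrix R(θ) = [[cos θ, -sin θ], [sin θ, cos θ]]; for θ = 270°:
R = [[0, 1], [-1, 0]]
Result: R × [-5, 4]ᵀ = [0·-5 + (1)·4, -1·-5 + (0)·4]ᵀ = (4, 5)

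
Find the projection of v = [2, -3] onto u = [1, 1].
[-1/2, -1/2]

The projection of v onto u is proj_u(v) = ((v·u) / (u·u)) · u.
v·u = (2)*(1) + (-3)*(1) = -1.
u·u = (1)*(1) + (1)*(1) = 2.
coefficient = -1 / 2 = -1/2.
proj_u(v) = -1/2 · [1, 1] = [-1/2, -1/2].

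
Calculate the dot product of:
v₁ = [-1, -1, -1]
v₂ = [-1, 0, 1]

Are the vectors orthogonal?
0, Yes

The dot product is the sum of products of corresponding components.
v₁·v₂ = (-1)*(-1) + (-1)*(0) + (-1)*(1) = 1 + 0 - 1 = 0.
Two vectors are orthogonal iff their dot product is 0; here the dot product is 0, so the vectors are orthogonal.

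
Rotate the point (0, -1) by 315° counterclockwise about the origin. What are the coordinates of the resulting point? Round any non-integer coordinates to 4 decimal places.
(-0.7071, -0.7071)

Rotation matrix R(θ) = [[cos θ, -sin θ], [sin θ, cos θ]]; for θ = 315°:
R = [[√2/2, √2/2], [-√2/2, √2/2]]
Result: R × [0, -1]ᵀ = [√2/2·0 + (√2/2)·-1, -√2/2·0 + (√2/2)·-1]ᵀ = (-0.7071, -0.7071)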